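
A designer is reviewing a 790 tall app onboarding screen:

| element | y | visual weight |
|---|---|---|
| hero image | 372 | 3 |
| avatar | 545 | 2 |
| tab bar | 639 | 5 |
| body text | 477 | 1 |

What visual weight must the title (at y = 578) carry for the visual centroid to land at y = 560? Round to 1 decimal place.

Fixed elements: Σw = 3 + 2 + 5 + 1 = 11, Σw·y = 3·372 + 2·545 + 5·639 + 1·477 = 5878.
Set Σw·y/Σw = 560: (5878 + 578w) = 560·(11 + w).
So w = (560·11 − 5878)/(578 − 560) = 282/18 ≈ 15.67.

w ≈ 15.7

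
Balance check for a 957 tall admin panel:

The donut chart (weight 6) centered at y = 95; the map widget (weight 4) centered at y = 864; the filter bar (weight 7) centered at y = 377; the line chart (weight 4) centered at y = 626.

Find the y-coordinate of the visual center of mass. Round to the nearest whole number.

y ≈ 437

Weights sum to 6 + 4 + 7 + 4 = 21.
y-moment: 6·95 + 4·864 + 7·377 + 4·626 = 9169; centroid 9169/21 ≈ 436.62.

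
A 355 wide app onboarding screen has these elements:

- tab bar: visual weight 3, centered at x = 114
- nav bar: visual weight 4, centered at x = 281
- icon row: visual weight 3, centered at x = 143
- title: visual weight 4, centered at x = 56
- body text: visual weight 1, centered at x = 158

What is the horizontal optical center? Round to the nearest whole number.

x ≈ 152

Σw = 3 + 4 + 3 + 4 + 1 = 15.
x-moment: 3·114 + 4·281 + 3·143 + 4·56 + 1·158 = 2277; centroid 2277/15 ≈ 151.80.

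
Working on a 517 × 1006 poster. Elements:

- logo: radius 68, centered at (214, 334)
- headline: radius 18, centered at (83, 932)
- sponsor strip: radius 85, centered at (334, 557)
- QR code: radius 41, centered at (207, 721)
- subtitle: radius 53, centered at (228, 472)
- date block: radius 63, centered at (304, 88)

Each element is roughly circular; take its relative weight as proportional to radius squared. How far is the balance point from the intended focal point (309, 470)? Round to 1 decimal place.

≈ 58.3

Weights ∝ r²: logo 68² = 4624, headline 18² = 324, sponsor strip 85² = 7225, QR code 41² = 1681, subtitle 53² = 2809, date block 63² = 3969; Σw = 20632.
Σw·x = 5624573; x̄ = 5624573/20632 ≈ 272.61.
y: moment 8757830 / weight 20632 ≈ 424.48
Offset from (309, 470): Δx ≈ -36.39, Δy ≈ -45.52; distance = √(Δx² + Δy²) ≈ 58.28.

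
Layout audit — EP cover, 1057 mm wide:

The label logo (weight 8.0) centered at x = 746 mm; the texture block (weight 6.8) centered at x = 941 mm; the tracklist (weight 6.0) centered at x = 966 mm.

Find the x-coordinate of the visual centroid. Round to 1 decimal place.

Weights sum to 8.0 + 6.8 + 6.0 = 20.8.
x-moment: 8.0·746 + 6.8·941 + 6.0·966 = 18162.8; centroid 18162.8/20.8 ≈ 873.21.

x ≈ 873.2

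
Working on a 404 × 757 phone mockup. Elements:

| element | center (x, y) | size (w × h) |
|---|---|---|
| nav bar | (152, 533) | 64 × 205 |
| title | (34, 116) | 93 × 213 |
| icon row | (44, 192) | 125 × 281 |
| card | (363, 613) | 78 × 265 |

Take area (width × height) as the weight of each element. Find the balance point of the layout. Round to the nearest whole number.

(132, 324)

Areas: nav bar 64·205 = 13120, title 93·213 = 19809, icon row 125·281 = 35125, card 78·265 = 20670. Total weight = 88724.
x-moment: 13120·152 + 19809·34 + 35125·44 + 20670·363 = 11716456; centroid 11716456/88724 ≈ 132.06.
y-moment: 13120·533 + 19809·116 + 35125·192 + 20670·613 = 28705514; centroid 28705514/88724 ≈ 323.54.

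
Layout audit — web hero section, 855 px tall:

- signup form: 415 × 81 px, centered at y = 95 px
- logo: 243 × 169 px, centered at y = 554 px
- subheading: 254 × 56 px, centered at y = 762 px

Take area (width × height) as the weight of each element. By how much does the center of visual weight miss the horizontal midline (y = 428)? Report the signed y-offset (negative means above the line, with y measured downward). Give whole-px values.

≈ -14 px

Areas: signup form 415·81 = 33615, logo 243·169 = 41067, subheading 254·56 = 14224. Total weight = 88906.
Σw·y = 33615·95 + 41067·554 + 14224·762 = 36783231, so ȳ = 36783231/88906 ≈ 413.73.
Difference: 413.73 − 428 ≈ -14.27.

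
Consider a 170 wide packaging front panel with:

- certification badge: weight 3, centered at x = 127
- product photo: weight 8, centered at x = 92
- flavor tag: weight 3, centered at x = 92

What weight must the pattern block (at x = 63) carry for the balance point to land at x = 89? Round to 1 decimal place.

w ≈ 5.7

Fixed elements: Σw = 3 + 8 + 3 = 14, Σw·x = 3·127 + 8·92 + 3·92 = 1393.
Set Σw·x/Σw = 89: (1393 + 63w) = 89·(14 + w).
Rearranging, w·(63 − 89) = 89·14 − 1393 = -147, so w ≈ -147/-26 = 5.65.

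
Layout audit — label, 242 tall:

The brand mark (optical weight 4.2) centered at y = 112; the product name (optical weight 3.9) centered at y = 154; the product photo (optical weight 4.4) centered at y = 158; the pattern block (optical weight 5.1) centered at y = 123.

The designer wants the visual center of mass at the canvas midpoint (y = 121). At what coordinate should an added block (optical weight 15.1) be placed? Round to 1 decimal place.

y ≈ 103.5

New total weight: (4.2 + 3.9 + 4.4 + 5.1) + 15.1 = 32.7.
y: need Σw·y = 32.7·121 = 3956.7. Existing = 4.2·112 + 3.9·154 + 4.4·158 + 5.1·123 = 2393.5. Remainder 1563.2 / 15.1 ≈ 103.52.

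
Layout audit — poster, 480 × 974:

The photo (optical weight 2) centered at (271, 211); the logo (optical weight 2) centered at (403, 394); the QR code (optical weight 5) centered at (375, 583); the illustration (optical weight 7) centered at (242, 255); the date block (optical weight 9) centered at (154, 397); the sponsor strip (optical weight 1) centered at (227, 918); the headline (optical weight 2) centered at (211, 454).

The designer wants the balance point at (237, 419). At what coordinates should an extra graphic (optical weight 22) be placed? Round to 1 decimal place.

(222.6, 438.2)

New total weight: (2 + 2 + 5 + 7 + 9 + 1 + 2) + 22 = 50.
x: target moment 50×237 = 11850; current 2·271 + 2·403 + 5·375 + 7·242 + 9·154 + 1·227 + 2·211 = 6952; the extra graphic supplies 4898, so x = 4898/22 ≈ 222.64.
y: target moment 50×419 = 20950; current 2·211 + 2·394 + 5·583 + 7·255 + 9·397 + 1·918 + 2·454 = 11309; the extra graphic supplies 9641, so y = 9641/22 ≈ 438.23.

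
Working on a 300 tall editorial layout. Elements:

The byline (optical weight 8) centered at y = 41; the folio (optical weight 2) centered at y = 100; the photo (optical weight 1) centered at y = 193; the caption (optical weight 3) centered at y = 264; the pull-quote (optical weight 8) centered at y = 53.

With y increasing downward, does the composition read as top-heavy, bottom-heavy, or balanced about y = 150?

Σw = 8 + 2 + 1 + 3 + 8 = 22.
y-moment: 8·41 + 2·100 + 1·193 + 3·264 + 8·53 = 1937; centroid 1937/22 ≈ 88.05.
88.0 vs midline 150 → top-heavy.

top-heavy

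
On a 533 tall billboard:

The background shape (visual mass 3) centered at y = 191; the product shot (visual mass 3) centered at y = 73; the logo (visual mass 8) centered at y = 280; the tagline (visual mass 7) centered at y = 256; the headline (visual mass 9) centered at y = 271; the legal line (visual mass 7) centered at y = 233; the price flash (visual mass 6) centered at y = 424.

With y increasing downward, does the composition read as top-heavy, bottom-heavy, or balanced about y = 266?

Weights sum to 3 + 3 + 8 + 7 + 9 + 7 + 6 = 43.
y: moment 11438 / weight 43 ≈ 266.00
266.00 = 266 exactly: balanced.

balanced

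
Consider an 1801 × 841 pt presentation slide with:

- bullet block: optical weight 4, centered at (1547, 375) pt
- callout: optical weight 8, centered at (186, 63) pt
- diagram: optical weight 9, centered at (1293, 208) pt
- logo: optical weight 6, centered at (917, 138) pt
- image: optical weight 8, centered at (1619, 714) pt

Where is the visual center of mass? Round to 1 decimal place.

(1079.1, 297.6)

Weights sum to 4 + 8 + 9 + 6 + 8 = 35.
x: (4·1547 + 8·186 + 9·1293 + 6·917 + 8·1619) / 35 = 37767 / 35 ≈ 1079.06
y: (4·375 + 8·63 + 9·208 + 6·138 + 8·714) / 35 = 10416 / 35 ≈ 297.60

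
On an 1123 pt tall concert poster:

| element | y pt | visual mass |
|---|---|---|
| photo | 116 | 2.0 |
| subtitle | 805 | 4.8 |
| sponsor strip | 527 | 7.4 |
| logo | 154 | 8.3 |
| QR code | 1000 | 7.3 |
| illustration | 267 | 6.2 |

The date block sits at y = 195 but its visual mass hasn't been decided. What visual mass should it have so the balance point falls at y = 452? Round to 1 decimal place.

Known weights sum to 2.0 + 4.8 + 7.4 + 8.3 + 7.3 + 6.2 = 36.0; their moment is 2.0·116 + 4.8·805 + 7.4·527 + 8.3·154 + 7.3·1000 + 6.2·267 = 18229.4.
Balance at y = 452 requires (18229.4 + w·195) / (36.0 + w) = 452.
Rearranging, w·(195 − 452) = 452·36.0 − 18229.4 = -1957.4, so w ≈ -1957.4/-257 = 7.62.

w ≈ 7.6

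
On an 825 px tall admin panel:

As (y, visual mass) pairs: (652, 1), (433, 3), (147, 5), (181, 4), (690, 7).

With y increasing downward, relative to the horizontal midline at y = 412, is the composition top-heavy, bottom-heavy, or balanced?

balanced

Σw = 1 + 3 + 5 + 4 + 7 = 20.
y-moment: 1·652 + 3·433 + 5·147 + 4·181 + 7·690 = 8240; centroid 8240/20 ≈ 412.00.
412.00 = 412 exactly: balanced.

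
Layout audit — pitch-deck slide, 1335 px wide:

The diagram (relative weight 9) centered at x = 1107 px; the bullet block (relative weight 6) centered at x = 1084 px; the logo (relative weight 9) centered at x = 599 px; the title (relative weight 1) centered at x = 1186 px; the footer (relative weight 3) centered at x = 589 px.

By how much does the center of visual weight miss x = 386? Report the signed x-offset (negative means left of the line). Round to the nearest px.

Σw = 9 + 6 + 9 + 1 + 3 = 28.
x-moment: 9·1107 + 6·1084 + 9·599 + 1·1186 + 3·589 = 24811; centroid 24811/28 ≈ 886.11.
Against x = 386, that's 886.11 − 386 = 500.11.

≈ 500 px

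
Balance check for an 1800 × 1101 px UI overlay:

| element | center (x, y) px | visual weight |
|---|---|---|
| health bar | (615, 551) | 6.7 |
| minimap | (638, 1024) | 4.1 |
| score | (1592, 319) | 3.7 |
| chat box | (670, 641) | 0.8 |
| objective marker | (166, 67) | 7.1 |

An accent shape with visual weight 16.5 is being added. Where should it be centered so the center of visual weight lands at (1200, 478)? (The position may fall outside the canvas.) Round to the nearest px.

After adding the accent shape, total weight = 6.7 + 4.1 + 3.7 + 0.8 + 7.1 + 16.5 = 38.9.
x: target moment 38.9×1200 = 46680.0; current 6.7·615 + 4.1·638 + 3.7·1592 + 0.8·670 + 7.1·166 = 14341.3; the accent shape supplies 32338.7, so x = 32338.7/16.5 ≈ 1959.92.
y: target moment 38.9×478 = 18594.2; current 6.7·551 + 4.1·1024 + 3.7·319 + 0.8·641 + 7.1·67 = 10058.9; the accent shape supplies 8535.3, so y = 8535.3/16.5 ≈ 517.29.

(1960, 517)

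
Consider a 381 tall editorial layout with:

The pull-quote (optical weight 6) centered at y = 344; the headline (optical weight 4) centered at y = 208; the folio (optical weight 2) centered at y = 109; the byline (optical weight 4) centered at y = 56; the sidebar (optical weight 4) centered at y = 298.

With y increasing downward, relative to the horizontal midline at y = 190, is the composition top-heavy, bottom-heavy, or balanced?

Weights sum to 6 + 4 + 2 + 4 + 4 = 20.
y-moment: 6·344 + 4·208 + 2·109 + 4·56 + 4·298 = 4530; centroid 4530/20 ≈ 226.50.
226.5 lies below (larger y than) the midline 190, so the layout is bottom-heavy.

bottom-heavy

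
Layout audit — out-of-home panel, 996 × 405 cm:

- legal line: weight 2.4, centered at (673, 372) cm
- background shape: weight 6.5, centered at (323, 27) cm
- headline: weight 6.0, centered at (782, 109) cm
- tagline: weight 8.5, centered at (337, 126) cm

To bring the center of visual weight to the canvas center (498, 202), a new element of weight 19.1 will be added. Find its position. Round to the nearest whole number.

New total weight: (2.4 + 6.5 + 6.0 + 8.5) + 19.1 = 42.5.
Along x: (11271.2 + 19.1·x) / 42.5 = 498 (existing moment 2.4·673 + 6.5·323 + 6.0·782 + 8.5·337 = 11271.2) ⇒ x = (21165.0 − 11271.2) / 19.1 ≈ 518.00.
Along y: (2793.3 + 19.1·y) / 42.5 = 202 (existing moment 2.4·372 + 6.5·27 + 6.0·109 + 8.5·126 = 2793.3) ⇒ y = (8585.0 − 2793.3) / 19.1 ≈ 303.23.

(518, 303)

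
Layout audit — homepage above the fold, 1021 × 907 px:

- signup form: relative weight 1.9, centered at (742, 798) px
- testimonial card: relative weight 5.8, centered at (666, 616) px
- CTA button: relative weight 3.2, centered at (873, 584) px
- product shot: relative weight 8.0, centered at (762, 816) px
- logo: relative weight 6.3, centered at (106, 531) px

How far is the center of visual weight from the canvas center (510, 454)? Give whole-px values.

Weights sum to 1.9 + 5.8 + 3.2 + 8.0 + 6.3 = 25.2.
Σw·x = 1.9·742 + 5.8·666 + 3.2·873 + 8.0·762 + 6.3·106 = 14830.0, so x̄ = 14830.0/25.2 ≈ 588.49.
Σw·y = 1.9·798 + 5.8·616 + 3.2·584 + 8.0·816 + 6.3·531 = 16831.1, so ȳ = 16831.1/25.2 ≈ 667.90.
Relative to (510, 454): Δ = (78.49, 213.90); |Δ| = √(78.49² + 213.90²) ≈ 227.85.

≈ 228 px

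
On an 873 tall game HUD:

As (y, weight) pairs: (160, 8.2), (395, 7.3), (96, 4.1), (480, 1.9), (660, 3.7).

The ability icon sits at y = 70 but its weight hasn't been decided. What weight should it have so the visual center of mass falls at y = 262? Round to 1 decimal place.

w ≈ 7.0

Existing Σw = 25.2 (8.2 + 7.3 + 4.1 + 1.9 + 3.7); existing moment 8.2·160 + 7.3·395 + 4.1·96 + 1.9·480 + 3.7·660 = 7943.1.
Set Σw·y/Σw = 262: (7943.1 + 70w) = 262·(25.2 + w).
Solving: w = (262·25.2 − 7943.1) / (70 − 262) = -1340.7 / -192 ≈ 6.98.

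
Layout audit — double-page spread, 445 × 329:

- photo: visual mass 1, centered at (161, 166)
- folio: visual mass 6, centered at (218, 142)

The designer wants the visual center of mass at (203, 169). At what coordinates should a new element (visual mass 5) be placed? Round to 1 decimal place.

After adding the new element, total weight = 1 + 6 + 5 = 12.
Along x: (1469 + 5·x) / 12 = 203 (existing moment 1·161 + 6·218 = 1469) ⇒ x = (2436 − 1469) / 5 ≈ 193.40.
Along y: (1018 + 5·y) / 12 = 169 (existing moment 1·166 + 6·142 = 1018) ⇒ y = (2028 − 1018) / 5 ≈ 202.00.

(193.4, 202.0)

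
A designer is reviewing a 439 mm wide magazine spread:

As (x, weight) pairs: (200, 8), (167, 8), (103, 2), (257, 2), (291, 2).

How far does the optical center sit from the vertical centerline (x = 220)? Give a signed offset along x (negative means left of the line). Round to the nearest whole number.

Σw = 8 + 8 + 2 + 2 + 2 = 22.
x-moment: 8·200 + 8·167 + 2·103 + 2·257 + 2·291 = 4238; centroid 4238/22 ≈ 192.64.
Difference: 192.64 − 220 ≈ -27.36.

≈ -27 mm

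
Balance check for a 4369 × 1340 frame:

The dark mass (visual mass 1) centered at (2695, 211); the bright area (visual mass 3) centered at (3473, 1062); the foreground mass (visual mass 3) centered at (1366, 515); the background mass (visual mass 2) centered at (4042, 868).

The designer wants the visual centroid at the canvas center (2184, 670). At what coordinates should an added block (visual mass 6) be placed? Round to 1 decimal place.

New total weight: (1 + 3 + 3 + 2) + 6 = 15.
Along x: (25296 + 6·x) / 15 = 2184 (existing moment 1·2695 + 3·3473 + 3·1366 + 2·4042 = 25296) ⇒ x = (32760 − 25296) / 6 ≈ 1244.00.
Along y: (6678 + 6·y) / 15 = 670 (existing moment 1·211 + 3·1062 + 3·515 + 2·868 = 6678) ⇒ y = (10050 − 6678) / 6 ≈ 562.00.

(1244.0, 562.0)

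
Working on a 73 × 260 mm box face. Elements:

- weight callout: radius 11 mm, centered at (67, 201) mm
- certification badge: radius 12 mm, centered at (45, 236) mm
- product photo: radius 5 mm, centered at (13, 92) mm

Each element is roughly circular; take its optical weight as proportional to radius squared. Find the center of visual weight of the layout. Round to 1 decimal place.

(51.4, 209.0)

r² weights: weight callout 11² = 121, certification badge 12² = 144, product photo 5² = 25. Total = 290.
Σw·x = 121·67 + 144·45 + 25·13 = 14912, so x̄ = 14912/290 ≈ 51.42.
Σw·y = 121·201 + 144·236 + 25·92 = 60605, so ȳ = 60605/290 ≈ 208.98.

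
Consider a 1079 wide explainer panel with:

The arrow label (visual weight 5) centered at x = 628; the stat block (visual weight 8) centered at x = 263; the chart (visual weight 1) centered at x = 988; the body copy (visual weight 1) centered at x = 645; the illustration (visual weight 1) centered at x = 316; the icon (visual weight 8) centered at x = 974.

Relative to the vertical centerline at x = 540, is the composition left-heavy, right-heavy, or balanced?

Total weight = 5 + 8 + 1 + 1 + 1 + 8 = 24.
Σw·x = 14985; x̄ = 14985/24 ≈ 624.38.
Since 624.4 is right of 540, the composition reads right-heavy.

right-heavy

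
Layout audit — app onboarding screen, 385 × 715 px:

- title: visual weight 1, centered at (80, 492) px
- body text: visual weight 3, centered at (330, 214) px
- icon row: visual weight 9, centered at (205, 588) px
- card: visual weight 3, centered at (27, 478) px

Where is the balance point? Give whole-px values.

Σw = 1 + 3 + 9 + 3 = 16.
Σw·x = 1·80 + 3·330 + 9·205 + 3·27 = 2996, so x̄ = 2996/16 ≈ 187.25.
Σw·y = 1·492 + 3·214 + 9·588 + 3·478 = 7860, so ȳ = 7860/16 ≈ 491.25.

(187, 491)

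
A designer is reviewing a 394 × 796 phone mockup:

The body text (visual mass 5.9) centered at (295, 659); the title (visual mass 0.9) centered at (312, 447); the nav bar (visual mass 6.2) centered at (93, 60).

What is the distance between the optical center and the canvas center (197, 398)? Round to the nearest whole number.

≈ 39

Weights sum to 5.9 + 0.9 + 6.2 = 13.0.
x: (5.9·295 + 0.9·312 + 6.2·93) / 13.0 = 2597.9 / 13.0 ≈ 199.84
y: (5.9·659 + 0.9·447 + 6.2·60) / 13.0 = 4662.4 / 13.0 ≈ 358.65
From (197, 398): dx = 2.84, dy = -39.35, so the distance is √(dx²+dy²) ≈ 39.46.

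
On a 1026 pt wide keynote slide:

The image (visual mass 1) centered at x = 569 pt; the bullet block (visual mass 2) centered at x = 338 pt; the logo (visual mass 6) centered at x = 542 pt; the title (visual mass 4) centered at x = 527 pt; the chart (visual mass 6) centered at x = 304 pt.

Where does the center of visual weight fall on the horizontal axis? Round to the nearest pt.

Σw = 1 + 2 + 6 + 4 + 6 = 19.
x: (1·569 + 2·338 + 6·542 + 4·527 + 6·304) / 19 = 8429 / 19 ≈ 443.63

x ≈ 444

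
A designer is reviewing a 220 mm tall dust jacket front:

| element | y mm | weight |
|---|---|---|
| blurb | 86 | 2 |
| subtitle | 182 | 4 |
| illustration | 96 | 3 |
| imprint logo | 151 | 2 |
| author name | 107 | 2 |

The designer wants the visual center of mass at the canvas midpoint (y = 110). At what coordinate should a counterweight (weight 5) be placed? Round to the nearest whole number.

With the counterweight, Σw becomes 2 + 4 + 3 + 2 + 2 + 5 = 18.
y: target moment 18×110 = 1980; current 2·86 + 4·182 + 3·96 + 2·151 + 2·107 = 1704; the counterweight supplies 276, so y = 276/5 ≈ 55.20.

y ≈ 55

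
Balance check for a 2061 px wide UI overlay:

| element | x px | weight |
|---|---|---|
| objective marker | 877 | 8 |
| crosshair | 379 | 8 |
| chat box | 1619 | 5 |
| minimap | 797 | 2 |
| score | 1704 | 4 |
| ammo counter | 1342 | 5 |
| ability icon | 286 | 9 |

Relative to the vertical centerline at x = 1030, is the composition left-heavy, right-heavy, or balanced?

left-heavy

Total weight = 8 + 8 + 5 + 2 + 4 + 5 + 9 = 41.
Σw·x = 8·877 + 8·379 + 5·1619 + 2·797 + 4·1704 + 5·1342 + 9·286 = 35837, so x̄ = 35837/41 ≈ 874.07.
Since 874.1 is left of 1030, the composition reads left-heavy.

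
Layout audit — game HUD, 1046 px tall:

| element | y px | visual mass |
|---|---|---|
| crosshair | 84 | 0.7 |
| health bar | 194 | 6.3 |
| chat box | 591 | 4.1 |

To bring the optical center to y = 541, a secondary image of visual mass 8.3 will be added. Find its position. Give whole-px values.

New total weight: (0.7 + 6.3 + 4.1) + 8.3 = 19.4.
y: target moment 19.4×541 = 10495.4; current 0.7·84 + 6.3·194 + 4.1·591 = 3704.1; the secondary image supplies 6791.3, so y = 6791.3/8.3 ≈ 818.23.

y ≈ 818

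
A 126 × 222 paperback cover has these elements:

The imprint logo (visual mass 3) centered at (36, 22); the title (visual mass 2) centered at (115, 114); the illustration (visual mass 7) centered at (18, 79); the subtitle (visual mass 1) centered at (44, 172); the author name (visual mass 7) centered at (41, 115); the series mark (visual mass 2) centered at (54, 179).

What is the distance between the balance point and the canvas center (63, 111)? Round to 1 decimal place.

≈ 24.9

Σw = 3 + 2 + 7 + 1 + 7 + 2 = 22.
Σw·x = 903; x̄ = 903/22 ≈ 41.05.
Σw·y = 2182; ȳ = 2182/22 ≈ 99.18.
From (63, 111): dx = -21.95, dy = -11.82, so the distance is √(dx²+dy²) ≈ 24.93.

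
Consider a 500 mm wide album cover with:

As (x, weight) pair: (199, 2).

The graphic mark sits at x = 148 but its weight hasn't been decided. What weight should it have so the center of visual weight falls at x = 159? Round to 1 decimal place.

The single fixed element contributes weight 2, moment 2·199 = 398.
Set Σw·x/Σw = 159: (398 + 148w) = 159·(2 + w).
So w = (159·2 − 398)/(148 − 159) = -80/-11 ≈ 7.27.

w ≈ 7.3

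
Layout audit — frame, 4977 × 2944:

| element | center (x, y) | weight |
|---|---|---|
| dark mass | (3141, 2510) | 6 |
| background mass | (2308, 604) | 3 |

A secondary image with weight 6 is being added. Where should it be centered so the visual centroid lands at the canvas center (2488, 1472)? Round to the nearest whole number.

(1925, 868)

After adding the secondary image, total weight = 6 + 3 + 6 = 15.
Along x: (25770 + 6·x) / 15 = 2488 (existing moment 6·3141 + 3·2308 = 25770) ⇒ x = (37320 − 25770) / 6 ≈ 1925.00.
Along y: (16872 + 6·y) / 15 = 1472 (existing moment 6·2510 + 3·604 = 16872) ⇒ y = (22080 − 16872) / 6 ≈ 868.00.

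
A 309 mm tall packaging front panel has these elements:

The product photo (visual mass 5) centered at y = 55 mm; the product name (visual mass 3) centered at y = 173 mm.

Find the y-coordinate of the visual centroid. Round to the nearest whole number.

Weights sum to 5 + 3 = 8.
y: (5·55 + 3·173) / 8 = 794 / 8 ≈ 99.25

y ≈ 99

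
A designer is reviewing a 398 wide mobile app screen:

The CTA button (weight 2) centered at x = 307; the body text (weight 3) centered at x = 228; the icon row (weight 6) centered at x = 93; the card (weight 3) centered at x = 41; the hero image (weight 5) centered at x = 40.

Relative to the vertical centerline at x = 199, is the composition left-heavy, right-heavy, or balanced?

Weights sum to 2 + 3 + 6 + 3 + 5 = 19.
Σw·x = 2·307 + 3·228 + 6·93 + 3·41 + 5·40 = 2179, so x̄ = 2179/19 ≈ 114.68.
114.7 vs midline 199 → left-heavy.

left-heavy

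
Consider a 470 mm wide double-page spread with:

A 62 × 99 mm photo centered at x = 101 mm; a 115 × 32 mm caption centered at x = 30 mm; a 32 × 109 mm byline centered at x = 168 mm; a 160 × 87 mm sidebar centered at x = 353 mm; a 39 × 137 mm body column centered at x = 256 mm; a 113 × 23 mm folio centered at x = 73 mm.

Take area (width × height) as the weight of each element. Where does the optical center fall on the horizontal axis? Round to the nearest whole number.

Taking area as weight: photo 62·99 = 6138, caption 115·32 = 3680, byline 32·109 = 3488, sidebar 160·87 = 13920, body column 39·137 = 5343, folio 113·23 = 2599. Sum 35168.
Σw·x = 7787617; x̄ = 7787617/35168 ≈ 221.44.

x ≈ 221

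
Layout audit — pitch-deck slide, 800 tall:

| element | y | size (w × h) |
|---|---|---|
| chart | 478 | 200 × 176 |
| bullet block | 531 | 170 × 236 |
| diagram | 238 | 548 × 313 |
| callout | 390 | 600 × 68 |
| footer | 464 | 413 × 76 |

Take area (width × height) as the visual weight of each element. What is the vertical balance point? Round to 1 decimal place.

y ≈ 343.0

Areas: chart 200·176 = 35200, bullet block 170·236 = 40120, diagram 548·313 = 171524, callout 600·68 = 40800, footer 413·76 = 31388. Total weight = 319032.
Σw·y = 35200·478 + 40120·531 + 171524·238 + 40800·390 + 31388·464 = 109428064, so ȳ = 109428064/319032 ≈ 343.00.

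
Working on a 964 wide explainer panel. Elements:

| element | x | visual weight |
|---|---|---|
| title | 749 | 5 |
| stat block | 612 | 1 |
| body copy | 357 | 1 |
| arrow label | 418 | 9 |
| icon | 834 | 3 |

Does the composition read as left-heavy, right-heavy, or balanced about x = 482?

Total weight = 5 + 1 + 1 + 9 + 3 = 19.
Σw·x = 5·749 + 1·612 + 1·357 + 9·418 + 3·834 = 10978, so x̄ = 10978/19 ≈ 577.79.
577.8 vs midline 482 → right-heavy.

right-heavy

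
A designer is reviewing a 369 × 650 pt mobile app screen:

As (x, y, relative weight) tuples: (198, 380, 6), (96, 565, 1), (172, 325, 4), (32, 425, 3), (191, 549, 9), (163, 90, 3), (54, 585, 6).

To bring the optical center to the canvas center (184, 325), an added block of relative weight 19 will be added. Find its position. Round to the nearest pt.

After adding the added block, total weight = 6 + 1 + 4 + 3 + 9 + 3 + 6 + 19 = 51.
x: target moment 51×184 = 9384; current 6·198 + 1·96 + 4·172 + 3·32 + 9·191 + 3·163 + 6·54 = 4600; the added block supplies 4784, so x = 4784/19 ≈ 251.79.
y: target moment 51×325 = 16575; current 6·380 + 1·565 + 4·325 + 3·425 + 9·549 + 3·90 + 6·585 = 14141; the added block supplies 2434, so y = 2434/19 ≈ 128.11.

(252, 128)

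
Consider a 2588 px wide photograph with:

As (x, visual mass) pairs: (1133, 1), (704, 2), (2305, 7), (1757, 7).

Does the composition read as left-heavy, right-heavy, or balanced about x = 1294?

right-heavy

Weights sum to 1 + 2 + 7 + 7 = 17.
x: (1·1133 + 2·704 + 7·2305 + 7·1757) / 17 = 30975 / 17 ≈ 1822.06
Since 1822.1 is right of 1294, the composition reads right-heavy.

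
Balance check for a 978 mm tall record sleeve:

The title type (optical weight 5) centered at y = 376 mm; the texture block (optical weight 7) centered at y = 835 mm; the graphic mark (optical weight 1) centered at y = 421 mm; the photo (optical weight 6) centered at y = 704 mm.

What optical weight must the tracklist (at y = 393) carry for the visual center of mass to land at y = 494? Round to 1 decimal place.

Existing Σw = 19 (5 + 7 + 1 + 6); existing moment 5·376 + 7·835 + 1·421 + 6·704 = 12370.
Set Σw·y/Σw = 494: (12370 + 393w) = 494·(19 + w).
Solving: w = (494·19 − 12370) / (393 − 494) = -2984 / -101 ≈ 29.54.

w ≈ 29.5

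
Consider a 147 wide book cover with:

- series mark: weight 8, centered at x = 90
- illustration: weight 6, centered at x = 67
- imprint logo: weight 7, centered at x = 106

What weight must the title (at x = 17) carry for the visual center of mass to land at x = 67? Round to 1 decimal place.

w ≈ 9.1

Existing Σw = 21 (8 + 6 + 7); existing moment 8·90 + 6·67 + 7·106 = 1864.
For the centroid to hit 67: (1864 + w·17) / (21 + w) = 67.
Solving: w = (67·21 − 1864) / (17 − 67) = -457 / -50 ≈ 9.14.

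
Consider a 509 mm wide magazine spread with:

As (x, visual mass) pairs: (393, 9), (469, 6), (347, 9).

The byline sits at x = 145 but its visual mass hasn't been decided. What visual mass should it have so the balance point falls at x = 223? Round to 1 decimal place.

Existing Σw = 24 (9 + 6 + 9); existing moment 9·393 + 6·469 + 9·347 = 9474.
Set Σw·x/Σw = 223: (9474 + 145w) = 223·(24 + w).
So w = (223·24 − 9474)/(145 − 223) = -4122/-78 ≈ 52.85.

w ≈ 52.8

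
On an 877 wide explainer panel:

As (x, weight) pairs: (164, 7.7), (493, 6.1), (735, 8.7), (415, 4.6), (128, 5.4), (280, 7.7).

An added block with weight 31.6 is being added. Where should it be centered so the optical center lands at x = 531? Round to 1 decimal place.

x ≈ 718.5

New total weight: (7.7 + 6.1 + 8.7 + 4.6 + 5.4 + 7.7) + 31.6 = 71.8.
x: need Σw·x = 71.8·531 = 38125.8. Existing = 7.7·164 + 6.1·493 + 8.7·735 + 4.6·415 + 5.4·128 + 7.7·280 = 15420.8. Remainder 22705.0 / 31.6 ≈ 718.51.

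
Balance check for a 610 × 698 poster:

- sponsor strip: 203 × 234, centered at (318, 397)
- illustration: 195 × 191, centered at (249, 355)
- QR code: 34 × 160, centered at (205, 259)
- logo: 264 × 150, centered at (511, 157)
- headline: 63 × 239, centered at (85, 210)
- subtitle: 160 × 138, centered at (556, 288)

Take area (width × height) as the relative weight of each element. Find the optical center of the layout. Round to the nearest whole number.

(355, 295)

Taking area as weight: sponsor strip 203·234 = 47502, illustration 195·191 = 37245, QR code 34·160 = 5440, logo 264·150 = 39600, headline 63·239 = 15057, subtitle 160·138 = 22080. Sum 166924.
Σw·x = 59286766; x̄ = 59286766/166924 ≈ 355.17.
Σw·y = 49227439; ȳ = 49227439/166924 ≈ 294.91.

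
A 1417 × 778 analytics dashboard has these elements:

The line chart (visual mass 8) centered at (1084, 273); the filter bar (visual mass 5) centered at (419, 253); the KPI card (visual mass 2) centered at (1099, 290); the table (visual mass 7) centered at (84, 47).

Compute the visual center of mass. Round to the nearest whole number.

Total weight = 8 + 5 + 2 + 7 = 22.
x: (8·1084 + 5·419 + 2·1099 + 7·84) / 22 = 13553 / 22 ≈ 616.05
y: (8·273 + 5·253 + 2·290 + 7·47) / 22 = 4358 / 22 ≈ 198.09

(616, 198)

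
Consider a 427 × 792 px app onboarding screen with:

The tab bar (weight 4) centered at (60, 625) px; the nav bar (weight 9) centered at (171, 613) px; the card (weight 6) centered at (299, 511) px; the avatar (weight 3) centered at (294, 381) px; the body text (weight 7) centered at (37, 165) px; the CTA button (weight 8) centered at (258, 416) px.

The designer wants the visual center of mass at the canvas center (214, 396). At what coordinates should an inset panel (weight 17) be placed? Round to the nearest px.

(281, 275)

With the inset panel, Σw becomes 4 + 9 + 6 + 3 + 7 + 8 + 17 = 54.
x: target moment 54×214 = 11556; current 4·60 + 9·171 + 6·299 + 3·294 + 7·37 + 8·258 = 6778; the inset panel supplies 4778, so x = 4778/17 ≈ 281.06.
y: target moment 54×396 = 21384; current 4·625 + 9·613 + 6·511 + 3·381 + 7·165 + 8·416 = 16709; the inset panel supplies 4675, so y = 4675/17 ≈ 275.00.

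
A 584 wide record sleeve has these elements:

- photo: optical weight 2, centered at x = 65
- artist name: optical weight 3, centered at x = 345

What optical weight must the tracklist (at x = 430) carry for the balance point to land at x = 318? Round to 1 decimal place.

w ≈ 3.8

Existing Σw = 5 (2 + 3); existing moment 2·65 + 3·345 = 1165.
Set Σw·x/Σw = 318: (1165 + 430w) = 318·(5 + w).
Rearranging, w·(430 − 318) = 318·5 − 1165 = 425, so w ≈ 425/112 = 3.79.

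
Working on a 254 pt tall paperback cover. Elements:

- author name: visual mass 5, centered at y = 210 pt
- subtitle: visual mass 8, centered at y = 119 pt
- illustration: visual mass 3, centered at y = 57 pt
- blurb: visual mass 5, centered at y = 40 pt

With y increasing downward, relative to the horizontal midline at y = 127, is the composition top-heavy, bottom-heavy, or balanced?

Weights sum to 5 + 8 + 3 + 5 = 21.
Σw·y = 5·210 + 8·119 + 3·57 + 5·40 = 2373, so ȳ = 2373/21 ≈ 113.00.
113.0 vs midline 127 → top-heavy.

top-heavy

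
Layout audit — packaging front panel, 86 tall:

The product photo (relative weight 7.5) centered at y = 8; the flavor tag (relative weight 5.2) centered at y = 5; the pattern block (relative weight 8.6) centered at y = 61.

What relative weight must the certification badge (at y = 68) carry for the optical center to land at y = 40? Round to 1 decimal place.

Existing Σw = 21.3 (7.5 + 5.2 + 8.6); existing moment 7.5·8 + 5.2·5 + 8.6·61 = 610.6.
Set Σw·y/Σw = 40: (610.6 + 68w) = 40·(21.3 + w).
Rearranging, w·(68 − 40) = 40·21.3 − 610.6 = 241.4, so w ≈ 241.4/28 = 8.62.

w ≈ 8.6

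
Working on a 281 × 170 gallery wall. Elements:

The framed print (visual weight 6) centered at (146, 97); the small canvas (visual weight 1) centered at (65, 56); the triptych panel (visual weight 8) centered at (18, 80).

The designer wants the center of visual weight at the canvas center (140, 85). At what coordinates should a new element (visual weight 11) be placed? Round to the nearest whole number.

(232, 85)

New total weight: (6 + 1 + 8) + 11 = 26.
x: target moment 26×140 = 3640; current 6·146 + 1·65 + 8·18 = 1085; the new element supplies 2555, so x = 2555/11 ≈ 232.27.
y: target moment 26×85 = 2210; current 6·97 + 1·56 + 8·80 = 1278; the new element supplies 932, so y = 932/11 ≈ 84.73.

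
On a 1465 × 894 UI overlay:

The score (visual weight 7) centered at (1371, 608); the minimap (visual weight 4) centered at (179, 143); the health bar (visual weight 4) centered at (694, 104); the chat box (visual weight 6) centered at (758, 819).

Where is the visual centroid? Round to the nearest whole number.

Weights sum to 7 + 4 + 4 + 6 = 21.
x-moment: 7·1371 + 4·179 + 4·694 + 6·758 = 17637; centroid 17637/21 ≈ 839.86.
y-moment: 7·608 + 4·143 + 4·104 + 6·819 = 10158; centroid 10158/21 ≈ 483.71.

(840, 484)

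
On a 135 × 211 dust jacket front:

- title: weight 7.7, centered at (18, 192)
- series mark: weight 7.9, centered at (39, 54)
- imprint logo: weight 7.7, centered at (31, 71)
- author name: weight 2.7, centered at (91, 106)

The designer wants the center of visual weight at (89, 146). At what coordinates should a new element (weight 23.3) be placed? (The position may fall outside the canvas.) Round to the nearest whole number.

With the new element, Σw becomes 7.7 + 7.9 + 7.7 + 2.7 + 23.3 = 49.3.
Along x: (931.1 + 23.3·x) / 49.3 = 89 (existing moment 7.7·18 + 7.9·39 + 7.7·31 + 2.7·91 = 931.1) ⇒ x = (4387.7 − 931.1) / 23.3 ≈ 148.35.
Along y: (2737.9 + 23.3·y) / 49.3 = 146 (existing moment 7.7·192 + 7.9·54 + 7.7·71 + 2.7·106 = 2737.9) ⇒ y = (7197.8 − 2737.9) / 23.3 ≈ 191.41.

(148, 191)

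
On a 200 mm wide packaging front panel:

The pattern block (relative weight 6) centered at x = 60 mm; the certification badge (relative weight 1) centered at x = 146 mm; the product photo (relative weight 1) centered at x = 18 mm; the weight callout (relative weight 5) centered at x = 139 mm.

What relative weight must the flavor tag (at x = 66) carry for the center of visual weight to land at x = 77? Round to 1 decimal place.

Fixed elements: Σw = 6 + 1 + 1 + 5 = 13, Σw·x = 6·60 + 1·146 + 1·18 + 5·139 = 1219.
Balance at x = 77 requires (1219 + w·66) / (13 + w) = 77.
Rearranging, w·(66 − 77) = 77·13 − 1219 = -218, so w ≈ -218/-11 = 19.82.

w ≈ 19.8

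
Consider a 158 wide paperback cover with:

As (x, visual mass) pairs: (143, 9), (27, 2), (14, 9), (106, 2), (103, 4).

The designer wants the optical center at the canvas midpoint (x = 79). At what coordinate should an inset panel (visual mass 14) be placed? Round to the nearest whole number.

New total weight: (9 + 2 + 9 + 2 + 4) + 14 = 40.
x: target moment 40×79 = 3160; current 9·143 + 2·27 + 9·14 + 2·106 + 4·103 = 2091; the inset panel supplies 1069, so x = 1069/14 ≈ 76.36.

x ≈ 76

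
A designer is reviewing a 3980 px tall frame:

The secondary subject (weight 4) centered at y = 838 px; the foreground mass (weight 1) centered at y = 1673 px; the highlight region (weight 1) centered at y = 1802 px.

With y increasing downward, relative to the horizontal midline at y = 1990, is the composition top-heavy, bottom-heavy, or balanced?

top-heavy

Total weight = 4 + 1 + 1 = 6.
y: (4·838 + 1·1673 + 1·1802) / 6 = 6827 / 6 ≈ 1137.83
1137.8 vs midline 1990 → top-heavy.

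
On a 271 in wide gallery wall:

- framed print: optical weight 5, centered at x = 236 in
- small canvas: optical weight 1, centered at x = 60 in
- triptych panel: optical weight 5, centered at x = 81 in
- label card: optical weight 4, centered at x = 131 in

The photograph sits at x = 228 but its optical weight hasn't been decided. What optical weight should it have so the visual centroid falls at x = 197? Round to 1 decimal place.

w ≈ 25.4

Fixed elements: Σw = 5 + 1 + 5 + 4 = 15, Σw·x = 5·236 + 1·60 + 5·81 + 4·131 = 2169.
Set Σw·x/Σw = 197: (2169 + 228w) = 197·(15 + w).
Rearranging, w·(228 − 197) = 197·15 − 2169 = 786, so w ≈ 786/31 = 25.35.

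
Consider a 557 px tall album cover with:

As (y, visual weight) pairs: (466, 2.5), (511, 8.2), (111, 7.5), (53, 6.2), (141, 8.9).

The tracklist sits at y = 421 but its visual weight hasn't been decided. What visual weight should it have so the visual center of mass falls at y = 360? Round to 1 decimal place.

w ≈ 69.1

Fixed elements: Σw = 2.5 + 8.2 + 7.5 + 6.2 + 8.9 = 33.3, Σw·y = 2.5·466 + 8.2·511 + 7.5·111 + 6.2·53 + 8.9·141 = 7771.2.
For the centroid to hit 360: (7771.2 + w·421) / (33.3 + w) = 360.
So w = (360·33.3 − 7771.2)/(421 − 360) = 4216.8/61 ≈ 69.13.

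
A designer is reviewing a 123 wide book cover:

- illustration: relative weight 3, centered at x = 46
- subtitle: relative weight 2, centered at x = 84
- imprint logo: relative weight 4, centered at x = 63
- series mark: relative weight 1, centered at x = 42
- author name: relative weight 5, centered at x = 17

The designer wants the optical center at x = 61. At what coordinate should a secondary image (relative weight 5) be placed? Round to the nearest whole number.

After adding the secondary image, total weight = 3 + 2 + 4 + 1 + 5 + 5 = 20.
Along x: (685 + 5·x) / 20 = 61 (existing moment 3·46 + 2·84 + 4·63 + 1·42 + 5·17 = 685) ⇒ x = (1220 − 685) / 5 ≈ 107.00.

x ≈ 107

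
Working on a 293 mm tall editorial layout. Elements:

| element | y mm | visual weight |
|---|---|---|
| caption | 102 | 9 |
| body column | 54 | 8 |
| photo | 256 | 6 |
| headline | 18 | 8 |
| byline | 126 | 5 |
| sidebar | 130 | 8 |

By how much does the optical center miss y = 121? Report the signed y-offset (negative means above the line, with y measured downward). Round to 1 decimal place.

Σw = 9 + 8 + 6 + 8 + 5 + 8 = 44.
Σw·y = 4700; ȳ = 4700/44 ≈ 106.82.
Difference: 106.82 − 121 ≈ -14.18.

≈ -14.2 mm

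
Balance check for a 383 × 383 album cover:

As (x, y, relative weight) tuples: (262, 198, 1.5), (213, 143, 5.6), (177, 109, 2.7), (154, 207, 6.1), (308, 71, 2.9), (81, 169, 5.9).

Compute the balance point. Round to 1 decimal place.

Weights sum to 1.5 + 5.6 + 2.7 + 6.1 + 2.9 + 5.9 = 24.7.
x-moment: 1.5·262 + 5.6·213 + 2.7·177 + 6.1·154 + 2.9·308 + 5.9·81 = 4374.2; centroid 4374.2/24.7 ≈ 177.09.
y-moment: 1.5·198 + 5.6·143 + 2.7·109 + 6.1·207 + 2.9·71 + 5.9·169 = 3857.8; centroid 3857.8/24.7 ≈ 156.19.

(177.1, 156.2)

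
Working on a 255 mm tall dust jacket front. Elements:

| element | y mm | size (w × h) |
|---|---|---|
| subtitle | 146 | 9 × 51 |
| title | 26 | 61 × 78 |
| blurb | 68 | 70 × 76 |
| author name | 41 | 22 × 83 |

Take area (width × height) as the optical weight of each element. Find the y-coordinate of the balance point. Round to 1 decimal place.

y ≈ 50.7

Taking area as weight: subtitle 9·51 = 459, title 61·78 = 4758, blurb 70·76 = 5320, author name 22·83 = 1826. Sum 12363.
y-moment: 459·146 + 4758·26 + 5320·68 + 1826·41 = 627348; centroid 627348/12363 ≈ 50.74.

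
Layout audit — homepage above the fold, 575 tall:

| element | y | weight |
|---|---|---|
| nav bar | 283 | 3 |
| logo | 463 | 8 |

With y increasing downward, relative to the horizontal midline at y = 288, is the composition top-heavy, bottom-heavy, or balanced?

Total weight = 3 + 8 = 11.
y-moment: 3·283 + 8·463 = 4553; centroid 4553/11 ≈ 413.91.
413.9 vs midline 288 → bottom-heavy.

bottom-heavy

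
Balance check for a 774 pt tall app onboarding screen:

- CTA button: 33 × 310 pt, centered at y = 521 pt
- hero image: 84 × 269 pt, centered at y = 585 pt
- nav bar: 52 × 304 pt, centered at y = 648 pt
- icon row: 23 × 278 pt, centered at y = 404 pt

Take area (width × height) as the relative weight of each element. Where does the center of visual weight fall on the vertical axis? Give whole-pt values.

Areas: CTA button 33·310 = 10230, hero image 84·269 = 22596, nav bar 52·304 = 15808, icon row 23·278 = 6394. Total weight = 55028.
y: (10230·521 + 22596·585 + 15808·648 + 6394·404) / 55028 = 31375250 / 55028 ≈ 570.17

y ≈ 570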